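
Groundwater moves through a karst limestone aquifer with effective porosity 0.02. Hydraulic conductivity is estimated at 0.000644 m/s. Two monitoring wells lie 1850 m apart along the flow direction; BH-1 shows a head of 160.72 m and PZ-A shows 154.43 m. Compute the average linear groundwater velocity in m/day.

Convert K: 0.000644 m/s × 86400 = 55.64 m/day.
Hydraulic gradient i = (160.72 − 154.43) / 1850 = 6.29 / 1850 = 0.003400.
Darcy flux q = K · i = 55.64 × 0.003400 = 0.1892 m/day.
Seepage velocity v = q / n_e = 0.1892 / 0.02 = 9.459 m/day.

9.46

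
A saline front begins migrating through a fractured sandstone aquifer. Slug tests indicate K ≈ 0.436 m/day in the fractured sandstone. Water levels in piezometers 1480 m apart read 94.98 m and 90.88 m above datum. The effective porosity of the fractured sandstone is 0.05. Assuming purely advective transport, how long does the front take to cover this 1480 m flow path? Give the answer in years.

168

Hydraulic gradient i = (94.98 − 90.88) / 1480 = 4.1 / 1480 = 0.002770.
Darcy flux q = K · i = 0.4360 × 0.002770 = 0.001208 m/day.
Seepage velocity v = q / n_e = 0.001208 / 0.05 = 0.02416 m/day.
Travel time t = L / v = 1480 / 0.02416 = 61267 days = 167.7 years.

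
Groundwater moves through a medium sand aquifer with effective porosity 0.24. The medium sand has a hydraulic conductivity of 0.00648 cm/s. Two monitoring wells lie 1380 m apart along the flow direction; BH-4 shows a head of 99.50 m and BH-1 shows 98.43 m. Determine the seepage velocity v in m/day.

Convert K: 0.00648 cm/s × 864 = 5.599 m/day.
Hydraulic gradient i = (99.50 − 98.43) / 1380 = 1.07 / 1380 = 0.0007754.
Darcy flux q = K · i = 5.599 × 0.0007754 = 0.004341 m/day.
Seepage velocity v = q / n_e = 0.004341 / 0.24 = 0.01809 m/day.

0.0181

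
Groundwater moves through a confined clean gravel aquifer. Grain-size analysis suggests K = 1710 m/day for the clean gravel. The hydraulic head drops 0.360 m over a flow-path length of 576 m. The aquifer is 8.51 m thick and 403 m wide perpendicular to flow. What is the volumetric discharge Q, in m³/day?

3670

Cross-sectional area A = 403 × 8.51 = 3430 m².
Hydraulic gradient i = Δh / L = 0.360 / 576 = 0.0006250.
Darcy's law: Q = K · A · i = 1710 × 3430 × 0.0006250 = 3665 m³/day.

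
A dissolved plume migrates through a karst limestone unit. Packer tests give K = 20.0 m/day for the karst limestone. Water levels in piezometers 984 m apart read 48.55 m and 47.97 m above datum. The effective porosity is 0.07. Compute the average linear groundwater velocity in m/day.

Hydraulic gradient i = (48.55 − 47.97) / 984 = 0.58 / 984 = 0.0005894.
Darcy flux q = K · i = 20.00 × 0.0005894 = 0.01179 m/day.
Seepage velocity v = q / n_e = 0.01179 / 0.07 = 0.1684 m/day.

0.168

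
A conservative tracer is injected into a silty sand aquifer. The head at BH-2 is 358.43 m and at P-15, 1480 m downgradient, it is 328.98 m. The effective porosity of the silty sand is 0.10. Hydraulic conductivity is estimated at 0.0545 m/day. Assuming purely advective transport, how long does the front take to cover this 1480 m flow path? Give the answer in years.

374

Hydraulic gradient i = (358.43 − 328.98) / 1480 = 29.45 / 1480 = 0.01990.
Darcy flux q = K · i = 0.05450 × 0.01990 = 0.001084 m/day.
Seepage velocity v = q / n_e = 0.001084 / 0.10 = 0.01084 m/day.
Travel time t = L / v = 1480 / 0.01084 = 1.365e+05 days = 373.6 years.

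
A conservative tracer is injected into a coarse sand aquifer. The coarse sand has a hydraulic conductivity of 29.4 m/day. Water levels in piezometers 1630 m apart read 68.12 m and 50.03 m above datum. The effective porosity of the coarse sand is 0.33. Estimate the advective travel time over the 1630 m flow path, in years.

4.51

Hydraulic gradient i = (68.12 − 50.03) / 1630 = 18.09 / 1630 = 0.01110.
Darcy flux q = K · i = 29.40 × 0.01110 = 0.3263 m/day.
Seepage velocity v = q / n_e = 0.3263 / 0.33 = 0.9887 m/day.
Travel time t = L / v = 1630 / 0.9887 = 1649 days = 4.513 years.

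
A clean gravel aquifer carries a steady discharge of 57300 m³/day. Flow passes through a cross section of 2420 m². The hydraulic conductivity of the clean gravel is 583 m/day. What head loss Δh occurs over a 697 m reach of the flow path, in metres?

28.3

From Q = K·A·i, i = Q / (K·A) = 57300 / (583.0 × 2420) = 0.04061.
Head loss Δh = i · L = 0.04061 × 697 = 28.31 m.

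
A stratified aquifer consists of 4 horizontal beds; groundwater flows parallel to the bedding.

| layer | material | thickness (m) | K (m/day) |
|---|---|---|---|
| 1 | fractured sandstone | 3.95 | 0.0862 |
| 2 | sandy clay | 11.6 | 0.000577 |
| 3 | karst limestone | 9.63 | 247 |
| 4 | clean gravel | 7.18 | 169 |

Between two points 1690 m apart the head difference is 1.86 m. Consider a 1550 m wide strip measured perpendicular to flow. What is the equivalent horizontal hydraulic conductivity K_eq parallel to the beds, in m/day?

111

Flow is parallel to layering, so each bed carries its own Darcy discharge and the transmissivities add.
Σ(K_i·b_i) = 0.0862×3.95 + 0.000577×11.6 + 247×9.63 + 169×7.18 = 3592 m²/day.
Total thickness b = 32.36 m, so K_eq = Σ(K_i·b_i)/b = 111.0 m/day.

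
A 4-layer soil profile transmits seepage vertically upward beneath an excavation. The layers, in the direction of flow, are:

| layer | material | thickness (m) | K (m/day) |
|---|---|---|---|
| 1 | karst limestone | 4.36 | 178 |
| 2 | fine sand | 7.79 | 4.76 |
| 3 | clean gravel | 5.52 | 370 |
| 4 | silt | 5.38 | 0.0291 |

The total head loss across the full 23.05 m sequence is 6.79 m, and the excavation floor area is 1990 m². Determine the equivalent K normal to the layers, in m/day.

0.124

Flow is perpendicular to layering, so the layers act in series and the equivalent K is the thickness-weighted harmonic mean.
Total thickness L = 4.36 + 7.79 + 5.52 + 5.38 = 23.05 m.
Σ(b_i/K_i) = 4.36/178 + 7.79/4.76 + 5.52/370 + 5.38/0.0291 = 186.6 d.
K_eq = L / Σ(b_i/K_i) = 23.05 / 186.6 = 0.1236 m/day.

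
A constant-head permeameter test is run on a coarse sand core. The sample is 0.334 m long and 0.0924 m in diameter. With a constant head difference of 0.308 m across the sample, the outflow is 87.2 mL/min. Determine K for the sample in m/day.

Cross-sectional area A = π·(d/2)² = π × (0.0924/2)² = 0.006706 m².
Convert discharge: 87.2 mL/min = 1.453e-06 m³/s.
Darcy's law rearranged: K = Q·L / (A·Δh) = 1.453e-06 × 0.334 / (0.006706 × 0.308) = 0.0002350 m/s = 20.31 m/day.

20.3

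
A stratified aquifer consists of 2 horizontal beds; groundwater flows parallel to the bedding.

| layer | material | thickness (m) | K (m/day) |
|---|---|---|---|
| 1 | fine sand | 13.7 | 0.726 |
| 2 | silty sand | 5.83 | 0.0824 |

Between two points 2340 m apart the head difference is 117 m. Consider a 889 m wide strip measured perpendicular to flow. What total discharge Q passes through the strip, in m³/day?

Flow is parallel to layering, so each bed carries its own Darcy discharge and the transmissivities add.
Σ(K_i·b_i) = 0.726×13.7 + 0.0824×5.83 = 10.43 m²/day.
Hydraulic gradient i = Δh / L = 117 / 2340 = 0.05000.
Q = Σ(K_i·b_i) · W · i = 10.43 × 889 × 0.05000 = 463.5 m³/day.

463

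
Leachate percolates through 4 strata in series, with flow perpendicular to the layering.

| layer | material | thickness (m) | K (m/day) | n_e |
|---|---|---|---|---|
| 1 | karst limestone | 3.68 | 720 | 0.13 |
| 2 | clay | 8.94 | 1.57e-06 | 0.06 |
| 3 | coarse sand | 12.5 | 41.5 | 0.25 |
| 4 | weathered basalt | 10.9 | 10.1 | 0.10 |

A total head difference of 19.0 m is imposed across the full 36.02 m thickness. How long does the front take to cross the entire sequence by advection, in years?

With flow normal to the layers, continuity requires the same specific discharge q through every layer.
Σ(b_i/K_i) = 3.68/720 + 8.94/1.57e-06 + 12.5/41.5 + 10.9/10.1 = 5.694e+06 d.
q = Δh / Σ(b_i/K_i) = 19.0 / 5.694e+06 = 3.337e-06 m/day.
In each layer the seepage velocity is v_i = q/n_i, so the layer transit time is t_i = b_i·n_i / q:
  layer 1 (karst limestone): t_1 = 3.68 × 0.13 / 3.337e-06 = 1.434e+05 d
  layer 2 (clay): t_2 = 8.94 × 0.06 / 3.337e-06 = 1.608e+05 d
  layer 3 (coarse sand): t_3 = 12.5 × 0.25 / 3.337e-06 = 9.366e+05 d
  layer 4 (weathered basalt): t_4 = 10.9 × 0.10 / 3.337e-06 = 3.267e+05 d
Total t = Σ t_i = 1.567e+06 days = 4291 years.

4290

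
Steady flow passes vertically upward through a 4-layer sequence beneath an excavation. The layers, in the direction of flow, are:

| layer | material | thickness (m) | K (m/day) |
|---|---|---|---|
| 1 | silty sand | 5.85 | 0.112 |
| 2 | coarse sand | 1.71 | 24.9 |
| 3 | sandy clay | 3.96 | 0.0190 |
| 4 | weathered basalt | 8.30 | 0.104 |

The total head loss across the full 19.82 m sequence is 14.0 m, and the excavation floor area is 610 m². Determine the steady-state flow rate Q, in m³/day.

25.1

Flow is perpendicular to layering, so the layers act in series and the equivalent K is the thickness-weighted harmonic mean.
Total thickness L = 5.85 + 1.71 + 3.96 + 8.30 = 19.82 m.
Σ(b_i/K_i) = 5.85/0.112 + 1.71/24.9 + 3.96/0.0190 + 8.30/0.104 = 340.5 d.
K_eq = L / Σ(b_i/K_i) = 19.82 / 340.5 = 0.05820 m/day.
Q = K_eq · A · (Δh/L) = 0.05820 × 610 × (14.0/19.82) = 25.08 m³/day.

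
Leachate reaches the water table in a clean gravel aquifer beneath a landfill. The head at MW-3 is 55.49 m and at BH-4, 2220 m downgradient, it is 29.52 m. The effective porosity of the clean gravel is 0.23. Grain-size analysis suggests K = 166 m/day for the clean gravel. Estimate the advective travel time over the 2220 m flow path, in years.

0.720

Hydraulic gradient i = (55.49 − 29.52) / 2220 = 25.97 / 2220 = 0.01170.
Darcy flux q = K · i = 166.0 × 0.01170 = 1.942 m/day.
Seepage velocity v = q / n_e = 1.942 / 0.23 = 8.443 m/day.
Travel time t = L / v = 2220 / 8.443 = 262.9 days = 0.7199 years.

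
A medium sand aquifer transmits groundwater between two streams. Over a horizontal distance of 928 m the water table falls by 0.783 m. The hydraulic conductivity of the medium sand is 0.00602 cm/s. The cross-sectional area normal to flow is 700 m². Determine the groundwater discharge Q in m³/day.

3.07

Convert K: 0.00602 cm/s × 864 = 5.201 m/day.
Hydraulic gradient i = Δh / L = 0.783 / 928 = 0.0008437.
Darcy's law: Q = K · A · i = 5.201 × 700.0 × 0.0008437 = 3.072 m³/day.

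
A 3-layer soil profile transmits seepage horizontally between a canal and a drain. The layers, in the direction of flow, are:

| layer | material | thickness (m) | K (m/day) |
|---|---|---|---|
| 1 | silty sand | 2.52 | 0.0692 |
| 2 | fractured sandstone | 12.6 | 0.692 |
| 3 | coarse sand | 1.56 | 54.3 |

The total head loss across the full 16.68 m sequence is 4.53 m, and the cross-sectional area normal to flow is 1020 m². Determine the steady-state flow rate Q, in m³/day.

Flow is perpendicular to layering, so the layers act in series and the equivalent K is the thickness-weighted harmonic mean.
Total thickness L = 2.52 + 12.6 + 1.56 = 16.68 m.
Σ(b_i/K_i) = 2.52/0.0692 + 12.6/0.692 + 1.56/54.3 = 54.65 d.
K_eq = L / Σ(b_i/K_i) = 16.68 / 54.65 = 0.3052 m/day.
Q = K_eq · A · (Δh/L) = 0.3052 × 1020 × (4.53/16.68) = 84.54 m³/day.

84.5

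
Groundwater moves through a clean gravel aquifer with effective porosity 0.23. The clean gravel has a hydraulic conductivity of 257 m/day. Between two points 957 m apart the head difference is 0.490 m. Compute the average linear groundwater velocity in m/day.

Hydraulic gradient i = Δh / L = 0.490 / 957 = 0.0005120.
Darcy flux q = K · i = 257.0 × 0.0005120 = 0.1316 m/day.
Seepage velocity v = q / n_e = 0.1316 / 0.23 = 0.5721 m/day.

0.572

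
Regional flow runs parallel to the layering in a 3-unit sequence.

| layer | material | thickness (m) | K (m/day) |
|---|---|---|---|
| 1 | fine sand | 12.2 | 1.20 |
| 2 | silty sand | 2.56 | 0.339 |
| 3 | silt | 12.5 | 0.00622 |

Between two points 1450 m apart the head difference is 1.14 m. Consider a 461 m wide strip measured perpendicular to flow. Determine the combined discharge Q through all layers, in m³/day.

Flow is parallel to layering, so each bed carries its own Darcy discharge and the transmissivities add.
Σ(K_i·b_i) = 1.20×12.2 + 0.339×2.56 + 0.00622×12.5 = 15.59 m²/day.
Hydraulic gradient i = Δh / L = 1.14 / 1450 = 0.0007862.
Q = Σ(K_i·b_i) · W · i = 15.59 × 461 × 0.0007862 = 5.649 m³/day.

5.65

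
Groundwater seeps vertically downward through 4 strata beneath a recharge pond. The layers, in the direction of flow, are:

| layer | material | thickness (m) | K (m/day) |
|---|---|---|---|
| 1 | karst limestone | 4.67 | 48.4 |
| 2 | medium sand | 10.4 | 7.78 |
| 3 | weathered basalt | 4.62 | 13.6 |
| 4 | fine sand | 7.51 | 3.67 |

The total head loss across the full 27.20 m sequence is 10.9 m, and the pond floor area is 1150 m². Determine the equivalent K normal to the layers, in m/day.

Flow is perpendicular to layering, so the layers act in series and the equivalent K is the thickness-weighted harmonic mean.
Total thickness L = 4.67 + 10.4 + 4.62 + 7.51 = 27.20 m.
Σ(b_i/K_i) = 4.67/48.4 + 10.4/7.78 + 4.62/13.6 + 7.51/3.67 = 3.819 d.
K_eq = L / Σ(b_i/K_i) = 27.20 / 3.819 = 7.122 m/day.

7.12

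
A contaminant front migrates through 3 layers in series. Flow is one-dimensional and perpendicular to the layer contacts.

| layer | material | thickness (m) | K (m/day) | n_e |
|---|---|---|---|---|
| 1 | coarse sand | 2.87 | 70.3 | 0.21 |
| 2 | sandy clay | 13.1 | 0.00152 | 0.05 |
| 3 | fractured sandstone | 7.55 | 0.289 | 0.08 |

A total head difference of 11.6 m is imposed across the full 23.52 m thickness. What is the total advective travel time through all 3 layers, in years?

With flow normal to the layers, continuity requires the same specific discharge q through every layer.
Σ(b_i/K_i) = 2.87/70.3 + 13.1/0.00152 + 7.55/0.289 = 8645 d.
q = Δh / Σ(b_i/K_i) = 11.6 / 8645 = 0.001342 m/day.
In each layer the seepage velocity is v_i = q/n_i, so the layer transit time is t_i = b_i·n_i / q:
  layer 1 (coarse sand): t_1 = 2.87 × 0.21 / 0.001342 = 449.1 d
  layer 2 (sandy clay): t_2 = 13.1 × 0.05 / 0.001342 = 488.1 d
  layer 3 (fractured sandstone): t_3 = 7.55 × 0.08 / 0.001342 = 450.1 d
Total t = Σ t_i = 1387 days = 3.798 years.

3.80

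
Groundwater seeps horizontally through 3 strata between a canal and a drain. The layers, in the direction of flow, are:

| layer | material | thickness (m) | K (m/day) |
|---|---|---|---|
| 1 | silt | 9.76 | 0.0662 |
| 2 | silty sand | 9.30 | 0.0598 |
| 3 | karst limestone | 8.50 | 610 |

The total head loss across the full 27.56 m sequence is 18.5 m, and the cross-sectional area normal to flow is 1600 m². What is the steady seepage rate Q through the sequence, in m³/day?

97.7

Flow is perpendicular to layering, so the layers act in series and the equivalent K is the thickness-weighted harmonic mean.
Total thickness L = 9.76 + 9.30 + 8.50 = 27.56 m.
Σ(b_i/K_i) = 9.76/0.0662 + 9.30/0.0598 + 8.50/610 = 303.0 d.
K_eq = L / Σ(b_i/K_i) = 27.56 / 303.0 = 0.09097 m/day.
Q = K_eq · A · (Δh/L) = 0.09097 × 1600 × (18.5/27.56) = 97.70 m³/day.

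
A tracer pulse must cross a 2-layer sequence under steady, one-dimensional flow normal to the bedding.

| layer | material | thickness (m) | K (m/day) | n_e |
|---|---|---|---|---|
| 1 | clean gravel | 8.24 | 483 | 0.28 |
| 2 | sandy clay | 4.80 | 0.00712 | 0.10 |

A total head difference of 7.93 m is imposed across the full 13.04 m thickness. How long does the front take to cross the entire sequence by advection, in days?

237

With flow normal to the layers, continuity requires the same specific discharge q through every layer.
Σ(b_i/K_i) = 8.24/483 + 4.80/0.00712 = 674.2 d.
q = Δh / Σ(b_i/K_i) = 7.93 / 674.2 = 0.01176 m/day.
In each layer the seepage velocity is v_i = q/n_i, so the layer transit time is t_i = b_i·n_i / q:
  layer 1 (clean gravel): t_1 = 8.24 × 0.28 / 0.01176 = 196.1 d
  layer 2 (sandy clay): t_2 = 4.80 × 0.10 / 0.01176 = 40.81 d
Total t = Σ t_i = 237.0 days.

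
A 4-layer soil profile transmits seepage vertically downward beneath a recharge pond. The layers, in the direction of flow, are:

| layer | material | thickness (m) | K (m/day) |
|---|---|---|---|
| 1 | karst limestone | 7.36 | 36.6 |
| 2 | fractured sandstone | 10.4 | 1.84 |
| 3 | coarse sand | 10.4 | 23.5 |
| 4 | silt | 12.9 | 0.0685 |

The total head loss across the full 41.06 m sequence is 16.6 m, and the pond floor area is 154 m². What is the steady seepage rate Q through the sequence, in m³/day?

13.1

Flow is perpendicular to layering, so the layers act in series and the equivalent K is the thickness-weighted harmonic mean.
Total thickness L = 7.36 + 10.4 + 10.4 + 12.9 = 41.06 m.
Σ(b_i/K_i) = 7.36/36.6 + 10.4/1.84 + 10.4/23.5 + 12.9/0.0685 = 194.6 d.
K_eq = L / Σ(b_i/K_i) = 41.06 / 194.6 = 0.2110 m/day.
Q = K_eq · A · (Δh/L) = 0.2110 × 154 × (16.6/41.06) = 13.14 m³/day.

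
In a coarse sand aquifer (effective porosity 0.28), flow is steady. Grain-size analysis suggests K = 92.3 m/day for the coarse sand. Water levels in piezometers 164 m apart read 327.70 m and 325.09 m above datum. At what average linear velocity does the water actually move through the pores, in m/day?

5.25

Hydraulic gradient i = (327.70 − 325.09) / 164 = 2.61 / 164 = 0.01591.
Darcy flux q = K · i = 92.30 × 0.01591 = 1.469 m/day.
Seepage velocity v = q / n_e = 1.469 / 0.28 = 5.246 m/day.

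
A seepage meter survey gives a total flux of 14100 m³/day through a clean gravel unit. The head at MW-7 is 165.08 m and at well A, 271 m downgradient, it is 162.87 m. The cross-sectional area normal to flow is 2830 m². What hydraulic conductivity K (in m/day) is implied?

Hydraulic gradient i = (165.08 − 162.87) / 271 = 2.21 / 271 = 0.008155.
From Q = K·A·i, K = Q / (A·i) = 14100 / (2830 × 0.008155) = 611.0 m/day.

611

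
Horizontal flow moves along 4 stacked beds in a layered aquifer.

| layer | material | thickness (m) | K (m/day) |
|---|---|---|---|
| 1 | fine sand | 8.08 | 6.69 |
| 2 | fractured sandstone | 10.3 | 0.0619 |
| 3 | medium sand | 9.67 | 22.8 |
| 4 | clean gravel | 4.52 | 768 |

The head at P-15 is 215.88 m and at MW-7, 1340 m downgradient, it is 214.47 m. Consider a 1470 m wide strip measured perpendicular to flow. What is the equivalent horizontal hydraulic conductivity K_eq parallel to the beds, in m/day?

115

Flow is parallel to layering, so each bed carries its own Darcy discharge and the transmissivities add.
Σ(K_i·b_i) = 6.69×8.08 + 0.0619×10.3 + 22.8×9.67 + 768×4.52 = 3747 m²/day.
Total thickness b = 32.57 m, so K_eq = Σ(K_i·b_i)/b = 115.0 m/day.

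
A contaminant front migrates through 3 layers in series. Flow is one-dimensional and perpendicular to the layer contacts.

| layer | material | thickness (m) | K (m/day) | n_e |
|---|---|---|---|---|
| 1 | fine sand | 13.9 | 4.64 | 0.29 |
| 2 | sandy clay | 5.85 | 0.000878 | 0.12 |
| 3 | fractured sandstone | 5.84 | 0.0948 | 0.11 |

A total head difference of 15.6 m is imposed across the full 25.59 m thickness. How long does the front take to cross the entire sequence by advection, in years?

With flow normal to the layers, continuity requires the same specific discharge q through every layer.
Σ(b_i/K_i) = 13.9/4.64 + 5.85/0.000878 + 5.84/0.0948 = 6727 d.
q = Δh / Σ(b_i/K_i) = 15.6 / 6727 = 0.002319 m/day.
In each layer the seepage velocity is v_i = q/n_i, so the layer transit time is t_i = b_i·n_i / q:
  layer 1 (fine sand): t_1 = 13.9 × 0.29 / 0.002319 = 1738 d
  layer 2 (sandy clay): t_2 = 5.85 × 0.12 / 0.002319 = 302.7 d
  layer 3 (fractured sandstone): t_3 = 5.84 × 0.11 / 0.002319 = 277.0 d
Total t = Σ t_i = 2318 days = 6.347 years.

6.35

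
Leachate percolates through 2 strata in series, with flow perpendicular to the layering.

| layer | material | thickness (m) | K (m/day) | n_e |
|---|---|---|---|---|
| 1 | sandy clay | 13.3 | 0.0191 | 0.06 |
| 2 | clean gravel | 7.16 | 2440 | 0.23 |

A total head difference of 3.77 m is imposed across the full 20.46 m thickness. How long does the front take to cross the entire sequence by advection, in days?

452

With flow normal to the layers, continuity requires the same specific discharge q through every layer.
Σ(b_i/K_i) = 13.3/0.0191 + 7.16/2440 = 696.3 d.
q = Δh / Σ(b_i/K_i) = 3.77 / 696.3 = 0.005414 m/day.
In each layer the seepage velocity is v_i = q/n_i, so the layer transit time is t_i = b_i·n_i / q:
  layer 1 (sandy clay): t_1 = 13.3 × 0.06 / 0.005414 = 147.4 d
  layer 2 (clean gravel): t_2 = 7.16 × 0.23 / 0.005414 = 304.2 d
Total t = Σ t_i = 451.6 days.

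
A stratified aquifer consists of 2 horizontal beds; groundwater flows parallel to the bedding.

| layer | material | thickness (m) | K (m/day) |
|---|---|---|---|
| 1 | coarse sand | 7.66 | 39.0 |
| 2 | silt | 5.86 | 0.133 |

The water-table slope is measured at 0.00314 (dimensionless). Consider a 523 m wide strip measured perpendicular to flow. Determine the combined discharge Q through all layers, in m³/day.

492

Flow is parallel to layering, so each bed carries its own Darcy discharge and the transmissivities add.
Σ(K_i·b_i) = 39.0×7.66 + 0.133×5.86 = 299.5 m²/day.
Hydraulic gradient i = 0.00314.
Q = Σ(K_i·b_i) · W · i = 299.5 × 523 × 0.003140 = 491.9 m³/day.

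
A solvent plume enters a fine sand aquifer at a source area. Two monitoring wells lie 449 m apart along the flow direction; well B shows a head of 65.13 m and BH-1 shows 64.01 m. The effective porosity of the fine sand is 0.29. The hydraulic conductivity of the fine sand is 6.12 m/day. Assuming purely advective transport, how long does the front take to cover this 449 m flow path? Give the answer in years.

23.4

Hydraulic gradient i = (65.13 − 64.01) / 449 = 1.12 / 449 = 0.002494.
Darcy flux q = K · i = 6.120 × 0.002494 = 0.01527 m/day.
Seepage velocity v = q / n_e = 0.01527 / 0.29 = 0.05264 m/day.
Travel time t = L / v = 449 / 0.05264 = 8529 days = 23.35 years.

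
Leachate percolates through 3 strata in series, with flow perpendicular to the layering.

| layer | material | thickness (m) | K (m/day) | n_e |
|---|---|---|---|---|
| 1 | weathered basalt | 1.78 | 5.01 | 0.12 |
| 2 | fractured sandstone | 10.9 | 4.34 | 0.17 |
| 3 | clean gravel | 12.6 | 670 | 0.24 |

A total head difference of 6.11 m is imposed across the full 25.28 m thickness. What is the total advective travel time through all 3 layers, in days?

2.40

With flow normal to the layers, continuity requires the same specific discharge q through every layer.
Σ(b_i/K_i) = 1.78/5.01 + 10.9/4.34 + 12.6/670 = 2.886 d.
q = Δh / Σ(b_i/K_i) = 6.11 / 2.886 = 2.117 m/day.
In each layer the seepage velocity is v_i = q/n_i, so the layer transit time is t_i = b_i·n_i / q:
  layer 1 (weathered basalt): t_1 = 1.78 × 0.12 / 2.117 = 0.1009 d
  layer 2 (fractured sandstone): t_2 = 10.9 × 0.17 / 2.117 = 0.8751 d
  layer 3 (clean gravel): t_3 = 12.6 × 0.24 / 2.117 = 1.428 d
Total t = Σ t_i = 2.404 days.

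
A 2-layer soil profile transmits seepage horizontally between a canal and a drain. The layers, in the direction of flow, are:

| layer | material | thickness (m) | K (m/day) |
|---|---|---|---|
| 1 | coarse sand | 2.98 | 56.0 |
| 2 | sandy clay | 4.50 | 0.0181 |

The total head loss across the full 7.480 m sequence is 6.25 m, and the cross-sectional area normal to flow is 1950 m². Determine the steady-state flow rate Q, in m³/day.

49.0

Flow is perpendicular to layering, so the layers act in series and the equivalent K is the thickness-weighted harmonic mean.
Total thickness L = 2.98 + 4.50 = 7.480 m.
Σ(b_i/K_i) = 2.98/56.0 + 4.50/0.0181 = 248.7 d.
K_eq = L / Σ(b_i/K_i) = 7.480 / 248.7 = 0.03008 m/day.
Q = K_eq · A · (Δh/L) = 0.03008 × 1950 × (6.25/7.480) = 49.01 m³/day.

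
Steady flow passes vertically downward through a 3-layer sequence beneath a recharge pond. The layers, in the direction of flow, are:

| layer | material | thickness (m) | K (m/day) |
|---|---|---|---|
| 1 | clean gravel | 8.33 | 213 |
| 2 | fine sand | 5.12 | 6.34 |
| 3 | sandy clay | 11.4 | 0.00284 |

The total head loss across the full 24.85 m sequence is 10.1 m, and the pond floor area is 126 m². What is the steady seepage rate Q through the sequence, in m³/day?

Flow is perpendicular to layering, so the layers act in series and the equivalent K is the thickness-weighted harmonic mean.
Total thickness L = 8.33 + 5.12 + 11.4 = 24.85 m.
Σ(b_i/K_i) = 8.33/213 + 5.12/6.34 + 11.4/0.00284 = 4015 d.
K_eq = L / Σ(b_i/K_i) = 24.85 / 4015 = 0.006189 m/day.
Q = K_eq · A · (Δh/L) = 0.006189 × 126 × (10.1/24.85) = 0.3170 m³/day.

0.317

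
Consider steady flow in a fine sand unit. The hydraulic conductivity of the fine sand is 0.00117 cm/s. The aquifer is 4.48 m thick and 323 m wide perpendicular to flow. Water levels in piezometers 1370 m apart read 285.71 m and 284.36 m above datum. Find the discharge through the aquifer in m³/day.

Convert K: 0.00117 cm/s × 864 = 1.011 m/day.
Cross-sectional area A = 323 × 4.48 = 1447 m².
Hydraulic gradient i = (285.71 − 284.36) / 1370 = 1.35 / 1370 = 0.0009854.
Darcy's law: Q = K · A · i = 1.011 × 1447 × 0.0009854 = 1.441 m³/day.

1.44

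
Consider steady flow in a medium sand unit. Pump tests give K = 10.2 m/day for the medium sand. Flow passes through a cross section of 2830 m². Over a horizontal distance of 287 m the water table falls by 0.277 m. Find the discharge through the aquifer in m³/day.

Hydraulic gradient i = Δh / L = 0.277 / 287 = 0.0009652.
Darcy's law: Q = K · A · i = 10.20 × 2830 × 0.0009652 = 27.86 m³/day.

27.9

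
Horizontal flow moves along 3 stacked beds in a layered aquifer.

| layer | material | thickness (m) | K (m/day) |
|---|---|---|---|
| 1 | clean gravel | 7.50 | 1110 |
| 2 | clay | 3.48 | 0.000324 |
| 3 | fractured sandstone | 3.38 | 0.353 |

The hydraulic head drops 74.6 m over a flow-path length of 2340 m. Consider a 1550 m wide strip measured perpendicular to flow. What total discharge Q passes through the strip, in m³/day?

411000

Flow is parallel to layering, so each bed carries its own Darcy discharge and the transmissivities add.
Σ(K_i·b_i) = 1110×7.50 + 0.000324×3.48 + 0.353×3.38 = 8326 m²/day.
Hydraulic gradient i = Δh / L = 74.6 / 2340 = 0.03188.
Q = Σ(K_i·b_i) · W · i = 8326 × 1550 × 0.03188 = 4.114e+05 m³/day.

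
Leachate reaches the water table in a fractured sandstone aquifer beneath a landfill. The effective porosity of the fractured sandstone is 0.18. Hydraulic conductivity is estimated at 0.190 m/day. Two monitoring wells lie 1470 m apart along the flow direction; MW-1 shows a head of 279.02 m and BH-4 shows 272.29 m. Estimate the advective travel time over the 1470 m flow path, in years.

Hydraulic gradient i = (279.02 − 272.29) / 1470 = 6.73 / 1470 = 0.004578.
Darcy flux q = K · i = 0.1900 × 0.004578 = 0.0008699 m/day.
Seepage velocity v = q / n_e = 0.0008699 / 0.18 = 0.004833 m/day.
Travel time t = L / v = 1470 / 0.004833 = 3.042e+05 days = 832.8 years.

833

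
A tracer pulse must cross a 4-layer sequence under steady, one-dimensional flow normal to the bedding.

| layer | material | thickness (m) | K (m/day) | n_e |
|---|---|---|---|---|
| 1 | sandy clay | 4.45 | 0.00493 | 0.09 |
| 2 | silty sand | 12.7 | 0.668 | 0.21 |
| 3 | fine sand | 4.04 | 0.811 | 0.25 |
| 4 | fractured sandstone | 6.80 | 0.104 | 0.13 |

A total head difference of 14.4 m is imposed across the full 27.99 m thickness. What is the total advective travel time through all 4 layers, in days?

342

With flow normal to the layers, continuity requires the same specific discharge q through every layer.
Σ(b_i/K_i) = 4.45/0.00493 + 12.7/0.668 + 4.04/0.811 + 6.80/0.104 = 992.0 d.
q = Δh / Σ(b_i/K_i) = 14.4 / 992.0 = 0.01452 m/day.
In each layer the seepage velocity is v_i = q/n_i, so the layer transit time is t_i = b_i·n_i / q:
  layer 1 (sandy clay): t_1 = 4.45 × 0.09 / 0.01452 = 27.59 d
  layer 2 (silty sand): t_2 = 12.7 × 0.21 / 0.01452 = 183.7 d
  layer 3 (fine sand): t_3 = 4.04 × 0.25 / 0.01452 = 69.58 d
  layer 4 (fractured sandstone): t_4 = 6.80 × 0.13 / 0.01452 = 60.90 d
Total t = Σ t_i = 341.8 days.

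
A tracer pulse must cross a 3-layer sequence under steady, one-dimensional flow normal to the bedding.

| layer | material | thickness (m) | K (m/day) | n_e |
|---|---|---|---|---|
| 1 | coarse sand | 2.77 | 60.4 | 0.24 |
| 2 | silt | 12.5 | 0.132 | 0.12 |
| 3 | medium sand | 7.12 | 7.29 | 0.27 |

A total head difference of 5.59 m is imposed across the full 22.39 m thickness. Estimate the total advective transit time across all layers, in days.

70.0

With flow normal to the layers, continuity requires the same specific discharge q through every layer.
Σ(b_i/K_i) = 2.77/60.4 + 12.5/0.132 + 7.12/7.29 = 95.72 d.
q = Δh / Σ(b_i/K_i) = 5.59 / 95.72 = 0.05840 m/day.
In each layer the seepage velocity is v_i = q/n_i, so the layer transit time is t_i = b_i·n_i / q:
  layer 1 (coarse sand): t_1 = 2.77 × 0.24 / 0.05840 = 11.38 d
  layer 2 (silt): t_2 = 12.5 × 0.12 / 0.05840 = 25.69 d
  layer 3 (medium sand): t_3 = 7.12 × 0.27 / 0.05840 = 32.92 d
Total t = Σ t_i = 69.99 days.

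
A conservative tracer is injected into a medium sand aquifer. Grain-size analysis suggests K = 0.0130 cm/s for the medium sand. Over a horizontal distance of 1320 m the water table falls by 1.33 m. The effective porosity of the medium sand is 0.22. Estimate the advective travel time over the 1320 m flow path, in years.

70.3

Convert K: 0.0130 cm/s × 864 = 11.23 m/day.
Hydraulic gradient i = Δh / L = 1.33 / 1320 = 0.001008.
Darcy flux q = K · i = 11.23 × 0.001008 = 0.01132 m/day.
Seepage velocity v = q / n_e = 0.01132 / 0.22 = 0.05144 m/day.
Travel time t = L / v = 1320 / 0.05144 = 25660 days = 70.25 years.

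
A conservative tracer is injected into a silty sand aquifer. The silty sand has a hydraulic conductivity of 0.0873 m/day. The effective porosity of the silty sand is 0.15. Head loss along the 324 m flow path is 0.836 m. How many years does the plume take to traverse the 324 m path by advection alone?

591

Hydraulic gradient i = Δh / L = 0.836 / 324 = 0.002580.
Darcy flux q = K · i = 0.08730 × 0.002580 = 0.0002253 m/day.
Seepage velocity v = q / n_e = 0.0002253 / 0.15 = 0.001502 m/day.
Travel time t = L / v = 324 / 0.001502 = 2.158e+05 days = 590.7 years.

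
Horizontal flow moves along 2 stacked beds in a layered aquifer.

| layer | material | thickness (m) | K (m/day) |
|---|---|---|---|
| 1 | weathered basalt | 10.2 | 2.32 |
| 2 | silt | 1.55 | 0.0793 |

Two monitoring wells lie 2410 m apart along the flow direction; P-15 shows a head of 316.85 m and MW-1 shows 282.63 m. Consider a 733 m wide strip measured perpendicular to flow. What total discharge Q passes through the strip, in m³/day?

Flow is parallel to layering, so each bed carries its own Darcy discharge and the transmissivities add.
Σ(K_i·b_i) = 2.32×10.2 + 0.0793×1.55 = 23.79 m²/day.
Hydraulic gradient i = (316.85 − 282.63) / 2410 = 34.22 / 2410 = 0.01420.
Q = Σ(K_i·b_i) · W · i = 23.79 × 733 × 0.01420 = 247.6 m³/day.

248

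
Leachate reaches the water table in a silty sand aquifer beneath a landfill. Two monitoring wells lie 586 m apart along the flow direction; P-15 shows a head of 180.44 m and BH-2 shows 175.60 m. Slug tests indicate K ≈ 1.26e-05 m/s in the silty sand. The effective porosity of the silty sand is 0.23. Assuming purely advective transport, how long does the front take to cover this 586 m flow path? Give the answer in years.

Convert K: 1.26e-05 m/s × 86400 = 1.089 m/day.
Hydraulic gradient i = (180.44 − 175.60) / 586 = 4.84 / 586 = 0.008259.
Darcy flux q = K · i = 1.089 × 0.008259 = 0.008991 m/day.
Seepage velocity v = q / n_e = 0.008991 / 0.23 = 0.03909 m/day.
Travel time t = L / v = 586 / 0.03909 = 14990 days = 41.04 years.

41.0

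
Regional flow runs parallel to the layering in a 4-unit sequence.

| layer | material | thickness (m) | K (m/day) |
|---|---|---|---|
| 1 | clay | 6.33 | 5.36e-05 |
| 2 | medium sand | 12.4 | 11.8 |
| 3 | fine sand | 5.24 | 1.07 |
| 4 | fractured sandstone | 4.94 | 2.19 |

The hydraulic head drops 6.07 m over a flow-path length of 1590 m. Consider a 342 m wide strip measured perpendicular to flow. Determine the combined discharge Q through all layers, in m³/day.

212

Flow is parallel to layering, so each bed carries its own Darcy discharge and the transmissivities add.
Σ(K_i·b_i) = 5.36e-05×6.33 + 11.8×12.4 + 1.07×5.24 + 2.19×4.94 = 162.7 m²/day.
Hydraulic gradient i = Δh / L = 6.07 / 1590 = 0.003818.
Q = Σ(K_i·b_i) · W · i = 162.7 × 342 × 0.003818 = 212.5 m³/day.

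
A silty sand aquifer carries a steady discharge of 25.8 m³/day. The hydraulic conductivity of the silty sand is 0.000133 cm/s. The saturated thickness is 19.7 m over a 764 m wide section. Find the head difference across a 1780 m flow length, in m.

Convert K: 0.000133 cm/s × 864 = 0.1149 m/day.
Cross-sectional area A = 764 × 19.7 = 15051 m².
From Q = K·A·i, i = Q / (K·A) = 25.8 / (0.1149 × 15051) = 0.01492.
Head loss Δh = i · L = 0.01492 × 1780 = 26.55 m.

26.6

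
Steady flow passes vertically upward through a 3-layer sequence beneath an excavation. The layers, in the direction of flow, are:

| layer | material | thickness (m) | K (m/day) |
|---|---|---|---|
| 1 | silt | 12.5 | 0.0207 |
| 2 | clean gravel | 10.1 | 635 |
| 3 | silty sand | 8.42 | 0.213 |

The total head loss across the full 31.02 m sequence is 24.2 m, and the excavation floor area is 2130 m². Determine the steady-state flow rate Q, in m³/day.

Flow is perpendicular to layering, so the layers act in series and the equivalent K is the thickness-weighted harmonic mean.
Total thickness L = 12.5 + 10.1 + 8.42 = 31.02 m.
Σ(b_i/K_i) = 12.5/0.0207 + 10.1/635 + 8.42/0.213 = 643.4 d.
K_eq = L / Σ(b_i/K_i) = 31.02 / 643.4 = 0.04821 m/day.
Q = K_eq · A · (Δh/L) = 0.04821 × 2130 × (24.2/31.02) = 80.11 m³/day.

80.1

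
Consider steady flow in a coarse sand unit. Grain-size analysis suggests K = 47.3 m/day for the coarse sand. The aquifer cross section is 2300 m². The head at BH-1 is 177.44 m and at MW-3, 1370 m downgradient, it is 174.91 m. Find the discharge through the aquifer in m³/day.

201

Hydraulic gradient i = (177.44 − 174.91) / 1370 = 2.53 / 1370 = 0.001847.
Darcy's law: Q = K · A · i = 47.30 × 2300 × 0.001847 = 200.9 m³/day.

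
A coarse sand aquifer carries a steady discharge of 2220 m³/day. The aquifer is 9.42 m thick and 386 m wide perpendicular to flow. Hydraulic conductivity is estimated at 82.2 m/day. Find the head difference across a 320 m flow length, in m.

2.38

Cross-sectional area A = 386 × 9.42 = 3636 m².
From Q = K·A·i, i = Q / (K·A) = 2220 / (82.20 × 3636) = 0.007428.
Head loss Δh = i · L = 0.007428 × 320 = 2.377 m.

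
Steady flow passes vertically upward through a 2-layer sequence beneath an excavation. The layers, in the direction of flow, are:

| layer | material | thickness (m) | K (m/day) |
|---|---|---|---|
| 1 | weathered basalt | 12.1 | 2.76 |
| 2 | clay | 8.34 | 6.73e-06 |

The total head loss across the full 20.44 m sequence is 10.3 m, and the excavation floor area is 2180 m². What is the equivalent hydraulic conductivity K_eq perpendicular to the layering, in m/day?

1.65e-05

Flow is perpendicular to layering, so the layers act in series and the equivalent K is the thickness-weighted harmonic mean.
Total thickness L = 12.1 + 8.34 = 20.44 m.
Σ(b_i/K_i) = 12.1/2.76 + 8.34/6.73e-06 = 1.239e+06 d.
K_eq = L / Σ(b_i/K_i) = 20.44 / 1.239e+06 = 1.649e-05 m/day.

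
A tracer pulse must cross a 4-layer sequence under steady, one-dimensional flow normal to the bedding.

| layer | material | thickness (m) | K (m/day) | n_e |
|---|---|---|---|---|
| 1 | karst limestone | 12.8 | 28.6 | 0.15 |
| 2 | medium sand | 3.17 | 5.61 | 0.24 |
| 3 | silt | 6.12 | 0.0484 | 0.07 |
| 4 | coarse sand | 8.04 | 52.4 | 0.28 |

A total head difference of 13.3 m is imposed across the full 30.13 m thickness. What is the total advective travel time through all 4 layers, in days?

With flow normal to the layers, continuity requires the same specific discharge q through every layer.
Σ(b_i/K_i) = 12.8/28.6 + 3.17/5.61 + 6.12/0.0484 + 8.04/52.4 = 127.6 d.
q = Δh / Σ(b_i/K_i) = 13.3 / 127.6 = 0.1042 m/day.
In each layer the seepage velocity is v_i = q/n_i, so the layer transit time is t_i = b_i·n_i / q:
  layer 1 (karst limestone): t_1 = 12.8 × 0.15 / 0.1042 = 18.42 d
  layer 2 (medium sand): t_2 = 3.17 × 0.24 / 0.1042 = 7.300 d
  layer 3 (silt): t_3 = 6.12 × 0.07 / 0.1042 = 4.110 d
  layer 4 (coarse sand): t_4 = 8.04 × 0.28 / 0.1042 = 21.60 d
Total t = Σ t_i = 51.43 days.

51.4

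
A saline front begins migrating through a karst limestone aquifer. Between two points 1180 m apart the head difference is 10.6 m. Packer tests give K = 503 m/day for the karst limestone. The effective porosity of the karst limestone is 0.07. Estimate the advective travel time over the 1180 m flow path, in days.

Hydraulic gradient i = Δh / L = 10.6 / 1180 = 0.008983.
Darcy flux q = K · i = 503.0 × 0.008983 = 4.518 m/day.
Seepage velocity v = q / n_e = 4.518 / 0.07 = 64.55 m/day.
Travel time t = L / v = 1180 / 64.55 = 18.28 days.

18.3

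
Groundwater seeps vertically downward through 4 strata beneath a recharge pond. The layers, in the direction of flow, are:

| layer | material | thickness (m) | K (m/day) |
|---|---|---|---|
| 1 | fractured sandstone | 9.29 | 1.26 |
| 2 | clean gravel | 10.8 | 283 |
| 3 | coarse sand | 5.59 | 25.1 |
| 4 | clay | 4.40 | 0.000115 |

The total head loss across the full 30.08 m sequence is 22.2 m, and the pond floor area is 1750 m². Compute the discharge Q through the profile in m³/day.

Flow is perpendicular to layering, so the layers act in series and the equivalent K is the thickness-weighted harmonic mean.
Total thickness L = 9.29 + 10.8 + 5.59 + 4.40 = 30.08 m.
Σ(b_i/K_i) = 9.29/1.26 + 10.8/283 + 5.59/25.1 + 4.40/0.000115 = 38269 d.
K_eq = L / Σ(b_i/K_i) = 30.08 / 38269 = 0.0007860 m/day.
Q = K_eq · A · (Δh/L) = 0.0007860 × 1750 × (22.2/30.08) = 1.015 m³/day.

1.02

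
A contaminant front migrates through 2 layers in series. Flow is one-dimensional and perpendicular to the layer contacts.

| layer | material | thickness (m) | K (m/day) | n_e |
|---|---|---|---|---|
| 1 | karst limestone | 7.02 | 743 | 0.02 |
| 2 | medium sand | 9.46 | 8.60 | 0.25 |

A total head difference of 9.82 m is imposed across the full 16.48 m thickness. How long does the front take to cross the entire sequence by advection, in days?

0.283

With flow normal to the layers, continuity requires the same specific discharge q through every layer.
Σ(b_i/K_i) = 7.02/743 + 9.46/8.60 = 1.109 d.
q = Δh / Σ(b_i/K_i) = 9.82 / 1.109 = 8.851 m/day.
In each layer the seepage velocity is v_i = q/n_i, so the layer transit time is t_i = b_i·n_i / q:
  layer 1 (karst limestone): t_1 = 7.02 × 0.02 / 8.851 = 0.01586 d
  layer 2 (medium sand): t_2 = 9.46 × 0.25 / 8.851 = 0.2672 d
Total t = Σ t_i = 0.2831 days.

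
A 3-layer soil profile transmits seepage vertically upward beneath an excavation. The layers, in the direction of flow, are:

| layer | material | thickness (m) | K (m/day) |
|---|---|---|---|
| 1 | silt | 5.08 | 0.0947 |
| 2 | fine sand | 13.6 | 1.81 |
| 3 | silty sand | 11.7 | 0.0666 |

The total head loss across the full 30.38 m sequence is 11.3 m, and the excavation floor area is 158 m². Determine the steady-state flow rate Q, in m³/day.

Flow is perpendicular to layering, so the layers act in series and the equivalent K is the thickness-weighted harmonic mean.
Total thickness L = 5.08 + 13.6 + 11.7 = 30.38 m.
Σ(b_i/K_i) = 5.08/0.0947 + 13.6/1.81 + 11.7/0.0666 = 236.8 d.
K_eq = L / Σ(b_i/K_i) = 30.38 / 236.8 = 0.1283 m/day.
Q = K_eq · A · (Δh/L) = 0.1283 × 158 × (11.3/30.38) = 7.539 m³/day.

7.54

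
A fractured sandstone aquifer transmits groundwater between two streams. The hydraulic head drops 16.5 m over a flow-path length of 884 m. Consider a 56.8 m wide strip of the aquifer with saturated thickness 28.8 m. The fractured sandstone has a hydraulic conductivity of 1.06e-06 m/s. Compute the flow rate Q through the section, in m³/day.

Convert K: 1.06e-06 m/s × 86400 = 0.09158 m/day.
Cross-sectional area A = 56.8 × 28.8 = 1636 m².
Hydraulic gradient i = Δh / L = 16.5 / 884 = 0.01867.
Darcy's law: Q = K · A · i = 0.09158 × 1636 × 0.01867 = 2.796 m³/day.

2.80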